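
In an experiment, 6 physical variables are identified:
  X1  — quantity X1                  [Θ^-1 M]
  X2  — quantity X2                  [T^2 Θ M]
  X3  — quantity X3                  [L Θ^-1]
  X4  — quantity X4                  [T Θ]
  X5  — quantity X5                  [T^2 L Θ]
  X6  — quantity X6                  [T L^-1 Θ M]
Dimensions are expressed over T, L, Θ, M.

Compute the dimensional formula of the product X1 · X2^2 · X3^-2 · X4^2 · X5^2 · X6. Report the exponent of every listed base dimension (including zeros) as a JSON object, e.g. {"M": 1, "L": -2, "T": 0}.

Exponent matrix [T,L,Θ,M] × [X1,X2,X3,X4,X5,X6]:
  T: [ 0  2  0  1  2  1]
  L: [ 0  0  1  0  1 -1]
  Θ: [-1  1 -1  1  1  1]
  M: [ 1  1  0  0  0  1]
  [T]: (1)·0+(2)·2+(-2)·0+(2)·1+(2)·2+(1)·1 = 11
  [L]: (1)·0+(2)·0+(-2)·1+(2)·0+(2)·1+(1)·-1 = -1
  [Θ]: (1)·-1+(2)·1+(-2)·-1+(2)·1+(2)·1+(1)·1 = 8
  [M]: (1)·1+(2)·1+(-2)·0+(2)·0+(2)·0+(1)·1 = 4
⇒ T^11 L^-1 Θ^8 M^4

{"T": 11, "L": -1, "Θ": 8, "M": 4}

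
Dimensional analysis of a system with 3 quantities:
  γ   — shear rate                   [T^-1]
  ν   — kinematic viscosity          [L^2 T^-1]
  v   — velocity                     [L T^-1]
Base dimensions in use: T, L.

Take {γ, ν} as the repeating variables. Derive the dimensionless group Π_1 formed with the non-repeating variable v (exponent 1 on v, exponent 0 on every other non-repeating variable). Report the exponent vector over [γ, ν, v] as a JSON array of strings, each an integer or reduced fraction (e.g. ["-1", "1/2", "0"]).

["-1/2", "-1/2", "1"]

Dimensional matrix (T×L by γ×ν×v):
  T: [-1 -1 -1]
  L: [ 0  2  1]
Echelon form has 2 nonzero rows (pivots: γ,ν)
Repeat: γ,ν; free: v
RREF:
  r0: [   1    0  1/2]
  r1: [   0    1  1/2]
Fix exponent of v at 1; solve each RREF row for its pivot's exponent:
  r0: exp(γ) + (1/2)·1 = 0 ⇒ exp(γ) = -1/2
  r1: exp(ν) + (1/2)·1 = 0 ⇒ exp(ν) = -1/2
Π_1 = γ^(-1/2) · ν^(-1/2) · v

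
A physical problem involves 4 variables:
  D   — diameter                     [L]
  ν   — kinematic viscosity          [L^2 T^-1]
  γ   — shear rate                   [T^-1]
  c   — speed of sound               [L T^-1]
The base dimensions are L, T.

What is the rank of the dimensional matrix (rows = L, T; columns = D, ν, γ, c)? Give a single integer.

2

Exponent matrix [L,T] × [D,ν,γ,c]:
  L: [ 1  2  0  1]
  T: [ 0 -1 -1 -1]
Row reduction gives pivot columns D,ν; rank = 2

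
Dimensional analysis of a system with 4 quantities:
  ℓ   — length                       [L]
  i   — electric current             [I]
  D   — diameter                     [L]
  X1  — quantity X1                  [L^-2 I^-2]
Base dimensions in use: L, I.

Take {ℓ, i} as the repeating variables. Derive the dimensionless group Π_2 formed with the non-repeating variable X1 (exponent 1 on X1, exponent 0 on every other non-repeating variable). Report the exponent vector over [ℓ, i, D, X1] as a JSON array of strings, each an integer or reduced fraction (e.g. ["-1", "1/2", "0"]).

Dimensional matrix (L×I by ℓ×i×D×X1):
  L: [ 1  0  1 -2]
  I: [ 0  1  0 -2]
RREF → pivots at {ℓ,i} ⇒ r = 2
Repeat: ℓ,i; free: D,X1
RREF:
  r0: [   1    0    1   -2]
  r1: [   0    1    0   -2]
Fix exponent of X1 at 1, D at 0; solve each RREF row for its pivot's exponent:
  r0: exp(ℓ) + (-2)·1 = 0 ⇒ exp(ℓ) = 2
  r1: exp(i) + (-2)·1 = 0 ⇒ exp(i) = 2
Π_2 = ℓ^2 · i^2 · X1

["2", "2", "0", "1"]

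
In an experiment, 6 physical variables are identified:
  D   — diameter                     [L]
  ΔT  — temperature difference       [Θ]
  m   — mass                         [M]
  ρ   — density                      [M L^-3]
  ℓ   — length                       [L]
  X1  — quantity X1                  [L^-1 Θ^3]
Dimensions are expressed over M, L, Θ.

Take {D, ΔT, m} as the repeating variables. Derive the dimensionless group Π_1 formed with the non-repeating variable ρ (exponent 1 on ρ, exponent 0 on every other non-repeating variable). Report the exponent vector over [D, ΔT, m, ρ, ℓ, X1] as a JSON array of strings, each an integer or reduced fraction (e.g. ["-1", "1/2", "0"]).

Write exponents as rows M,L,Θ / cols D,ΔT,m,ρ,ℓ,X1:
  M: [ 0  0  1  1  0  0]
  L: [ 1  0  0 -3  1 -1]
  Θ: [ 0  1  0  0  0  3]
Echelon form has 3 nonzero rows (pivots: D,ΔT,m)
Repeat: D,ΔT,m; free: ρ,ℓ,X1
RREF:
  r0: [   1    0    0   -3    1   -1]
  r1: [   0    1    0    0    0    3]
  r2: [   0    0    1    1    0    0]
Fix exponent of ρ at 1, ℓ at 0, X1 at 0; solve each RREF row for its pivot's exponent:
  r0: exp(D) + (-3)·1 = 0 ⇒ exp(D) = 3
  r1: exp(ΔT) + (0)·1 = 0 ⇒ exp(ΔT) = 0
  r2: exp(m) + (1)·1 = 0 ⇒ exp(m) = -1
Π_1 = D^3 · m^-1 · ρ

["3", "0", "-1", "1", "0", "0"]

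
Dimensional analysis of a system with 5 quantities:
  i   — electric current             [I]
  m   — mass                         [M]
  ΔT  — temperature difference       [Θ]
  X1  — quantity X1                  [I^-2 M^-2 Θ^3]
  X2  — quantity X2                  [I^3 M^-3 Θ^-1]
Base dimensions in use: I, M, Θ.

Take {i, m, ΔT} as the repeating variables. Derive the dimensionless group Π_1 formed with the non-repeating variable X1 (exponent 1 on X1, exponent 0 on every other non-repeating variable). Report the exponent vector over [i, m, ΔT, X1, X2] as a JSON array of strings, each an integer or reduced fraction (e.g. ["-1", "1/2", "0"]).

Exponent matrix [I,M,Θ] × [i,m,ΔT,X1,X2]:
  I: [ 1  0  0 -2  3]
  M: [ 0  1  0 -2 -3]
  Θ: [ 0  0  1  3 -1]
Echelon form has 3 nonzero rows (pivots: i,m,ΔT)
Repeat: i,m,ΔT; free: X1,X2
RREF:
  r0: [   1    0    0   -2    3]
  r1: [   0    1    0   -2   -3]
  r2: [   0    0    1    3   -1]
Fix exponent of X1 at 1, X2 at 0; solve each RREF row for its pivot's exponent:
  r0: exp(i) + (-2)·1 = 0 ⇒ exp(i) = 2
  r1: exp(m) + (-2)·1 = 0 ⇒ exp(m) = 2
  r2: exp(ΔT) + (3)·1 = 0 ⇒ exp(ΔT) = -3
Π_1 = i^2 · m^2 · ΔT^-3 · X1

["2", "2", "-3", "1", "0"]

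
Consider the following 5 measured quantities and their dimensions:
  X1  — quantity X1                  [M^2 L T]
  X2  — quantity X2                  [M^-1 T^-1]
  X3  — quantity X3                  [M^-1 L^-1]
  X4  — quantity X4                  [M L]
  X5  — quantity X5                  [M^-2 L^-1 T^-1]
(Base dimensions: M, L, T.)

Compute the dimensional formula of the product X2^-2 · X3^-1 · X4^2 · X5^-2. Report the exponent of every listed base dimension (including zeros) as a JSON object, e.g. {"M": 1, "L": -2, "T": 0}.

{"M": 9, "L": 5, "T": 4}

Exponent matrix [M,L,T] × [X1,X2,X3,X4,X5]:
  M: [ 2 -1 -1  1 -2]
  L: [ 1  0 -1  1 -1]
  T: [ 1 -1  0  0 -1]
  [M]: (-2)·-1+(-1)·-1+(2)·1+(-2)·-2 = 9
  [L]: (-2)·0+(-1)·-1+(2)·1+(-2)·-1 = 5
  [T]: (-2)·-1+(-1)·0+(2)·0+(-2)·-1 = 4
⇒ M^9 L^5 T^4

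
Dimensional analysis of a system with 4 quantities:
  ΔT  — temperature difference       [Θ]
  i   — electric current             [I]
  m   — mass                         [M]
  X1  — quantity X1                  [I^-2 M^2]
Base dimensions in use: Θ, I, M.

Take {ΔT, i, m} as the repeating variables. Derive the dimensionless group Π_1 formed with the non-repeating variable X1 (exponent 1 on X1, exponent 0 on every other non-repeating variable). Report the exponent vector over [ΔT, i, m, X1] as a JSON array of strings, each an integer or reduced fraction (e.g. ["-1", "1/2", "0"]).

["0", "2", "-2", "1"]

Write exponents as rows Θ,I,M / cols ΔT,i,m,X1:
  Θ: [ 1  0  0  0]
  I: [ 0  1  0 -2]
  M: [ 0  0  1  2]
Row reduction gives pivot columns ΔT,i,m; rank = 3
Repeat: ΔT,i,m; free: X1
RREF:
  r0: [   1    0    0    0]
  r1: [   0    1    0   -2]
  r2: [   0    0    1    2]
Fix exponent of X1 at 1; solve each RREF row for its pivot's exponent:
  r0: exp(ΔT) + (0)·1 = 0 ⇒ exp(ΔT) = 0
  r1: exp(i) + (-2)·1 = 0 ⇒ exp(i) = 2
  r2: exp(m) + (2)·1 = 0 ⇒ exp(m) = -2
Π_1 = i^2 · m^-2 · X1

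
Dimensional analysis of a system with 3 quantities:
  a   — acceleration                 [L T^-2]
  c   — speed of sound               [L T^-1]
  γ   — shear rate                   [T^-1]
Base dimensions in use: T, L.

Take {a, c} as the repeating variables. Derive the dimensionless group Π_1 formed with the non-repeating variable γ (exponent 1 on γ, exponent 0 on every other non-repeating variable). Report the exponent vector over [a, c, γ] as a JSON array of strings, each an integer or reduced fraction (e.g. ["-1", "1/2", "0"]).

["-1", "1", "1"]

Dimensional matrix (T×L by a×c×γ):
  T: [-2 -1 -1]
  L: [ 1  1  0]
RREF → pivots at {a,c} ⇒ r = 2
Pivot set = {a,c}, free = {γ}
RREF:
  r0: [   1    0    1]
  r1: [   0    1   -1]
Fix exponent of γ at 1; solve each RREF row for its pivot's exponent:
  r0: exp(a) + (1)·1 = 0 ⇒ exp(a) = -1
  r1: exp(c) + (-1)·1 = 0 ⇒ exp(c) = 1
Π_1 = a^-1 · c · γ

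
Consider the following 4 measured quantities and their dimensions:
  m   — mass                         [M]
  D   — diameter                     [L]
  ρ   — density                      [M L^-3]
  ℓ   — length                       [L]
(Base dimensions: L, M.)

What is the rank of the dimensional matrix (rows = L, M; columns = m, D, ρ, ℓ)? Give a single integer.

2

Dimensional matrix (L×M by m×D×ρ×ℓ):
  L: [ 0  1 -3  1]
  M: [ 1  0  1  0]
Echelon form has 2 nonzero rows (pivots: m,D)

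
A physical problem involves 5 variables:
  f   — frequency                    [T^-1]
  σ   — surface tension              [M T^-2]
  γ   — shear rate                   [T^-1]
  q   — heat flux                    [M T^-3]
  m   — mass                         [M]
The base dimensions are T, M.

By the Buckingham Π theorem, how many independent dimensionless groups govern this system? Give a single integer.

Exponent matrix [T,M] × [f,σ,γ,q,m]:
  T: [-1 -2 -1 -3  0]
  M: [ 0  1  0  1  1]
RREF → pivots at {f,σ} ⇒ r = 2
5 vars − rank 2 = 3 Π groups

3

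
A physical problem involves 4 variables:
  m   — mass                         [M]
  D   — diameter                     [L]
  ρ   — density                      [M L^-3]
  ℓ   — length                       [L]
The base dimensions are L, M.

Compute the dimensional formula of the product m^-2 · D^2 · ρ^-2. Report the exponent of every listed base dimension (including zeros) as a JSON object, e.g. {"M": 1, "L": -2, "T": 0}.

Exponent matrix [L,M] × [m,D,ρ,ℓ]:
  L: [ 0  1 -3  1]
  M: [ 1  0  1  0]
  [L]: (-2)·0+(2)·1+(-2)·-3 = 8
  [M]: (-2)·1+(2)·0+(-2)·1 = -4
⇒ L^8 M^-4

{"L": 8, "M": -4}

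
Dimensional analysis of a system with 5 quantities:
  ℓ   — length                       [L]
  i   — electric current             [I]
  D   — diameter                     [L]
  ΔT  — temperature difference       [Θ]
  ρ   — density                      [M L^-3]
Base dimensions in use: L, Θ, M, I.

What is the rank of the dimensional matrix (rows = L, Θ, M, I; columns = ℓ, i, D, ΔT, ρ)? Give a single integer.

Write exponents as rows L,Θ,M,I / cols ℓ,i,D,ΔT,ρ:
  L: [ 1  0  1  0 -3]
  Θ: [ 0  0  0  1  0]
  M: [ 0  0  0  0  1]
  I: [ 0  1  0  0  0]
Row reduction gives pivot columns ℓ,i,ΔT,ρ; rank = 4

4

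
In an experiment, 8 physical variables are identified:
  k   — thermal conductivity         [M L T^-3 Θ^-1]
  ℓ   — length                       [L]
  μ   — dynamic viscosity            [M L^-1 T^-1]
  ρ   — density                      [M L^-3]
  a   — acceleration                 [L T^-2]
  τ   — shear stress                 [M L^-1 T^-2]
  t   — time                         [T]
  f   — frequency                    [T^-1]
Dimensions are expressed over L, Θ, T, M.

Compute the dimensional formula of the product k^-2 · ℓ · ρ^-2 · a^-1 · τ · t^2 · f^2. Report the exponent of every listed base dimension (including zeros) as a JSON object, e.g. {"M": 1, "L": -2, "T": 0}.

{"L": 3, "Θ": 2, "T": 6, "M": -3}

Exponent matrix [L,Θ,T,M] × [k,ℓ,μ,ρ,a,τ,t,f]:
  L: [ 1  1 -1 -3  1 -1  0  0]
  Θ: [-1  0  0  0  0  0  0  0]
  T: [-3  0 -1  0 -2 -2  1 -1]
  M: [ 1  0  1  1  0  1  0  0]
  [L]: (-2)·1+(1)·1+(-2)·-3+(-1)·1+(1)·-1+(2)·0+(2)·0 = 3
  [Θ]: (-2)·-1+(1)·0+(-2)·0+(-1)·0+(1)·0+(2)·0+(2)·0 = 2
  [T]: (-2)·-3+(1)·0+(-2)·0+(-1)·-2+(1)·-2+(2)·1+(2)·-1 = 6
  [M]: (-2)·1+(1)·0+(-2)·1+(-1)·0+(1)·1+(2)·0+(2)·0 = -3
⇒ L^3 Θ^2 T^6 M^-3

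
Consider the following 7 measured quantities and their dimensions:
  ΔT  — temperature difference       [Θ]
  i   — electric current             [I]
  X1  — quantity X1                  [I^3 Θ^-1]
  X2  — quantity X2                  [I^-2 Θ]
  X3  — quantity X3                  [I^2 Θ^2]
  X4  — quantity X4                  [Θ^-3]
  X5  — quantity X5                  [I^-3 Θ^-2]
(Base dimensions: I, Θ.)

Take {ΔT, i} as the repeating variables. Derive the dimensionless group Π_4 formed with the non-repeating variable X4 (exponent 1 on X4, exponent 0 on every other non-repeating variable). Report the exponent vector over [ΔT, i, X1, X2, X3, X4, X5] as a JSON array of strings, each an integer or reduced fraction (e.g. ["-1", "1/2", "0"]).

Exponent matrix [I,Θ] × [ΔT,i,X1,X2,X3,X4,X5]:
  I: [ 0  1  3 -2  2  0 -3]
  Θ: [ 1  0 -1  1  2 -3 -2]
Row reduction gives pivot columns ΔT,i; rank = 2
Pivot set = {ΔT,i}, free = {X1,X2,X3,X4,X5}
RREF:
  r0: [   1    0   -1    1    2   -3   -2]
  r1: [   0    1    3   -2    2    0   -3]
Fix exponent of X4 at 1, X1 at 0, X2 at 0, X3 at 0, X5 at 0; solve each RREF row for its pivot's exponent:
  r0: exp(ΔT) + (-3)·1 = 0 ⇒ exp(ΔT) = 3
  r1: exp(i) + (0)·1 = 0 ⇒ exp(i) = 0
Π_4 = ΔT^3 · X4

["3", "0", "0", "0", "0", "1", "0"]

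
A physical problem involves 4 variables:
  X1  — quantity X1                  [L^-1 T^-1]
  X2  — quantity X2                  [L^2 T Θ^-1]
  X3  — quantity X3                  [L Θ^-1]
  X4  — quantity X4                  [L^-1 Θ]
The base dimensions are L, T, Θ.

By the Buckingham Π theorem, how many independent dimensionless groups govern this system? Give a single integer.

2

Dimensional matrix (L×T×Θ by X1×X2×X3×X4):
  L: [-1  2  1 -1]
  T: [-1  1  0  0]
  Θ: [ 0 -1 -1  1]
Echelon form has 2 nonzero rows (pivots: X1,X2)
n=4, r=2 ⇒ 2 dimensionless groups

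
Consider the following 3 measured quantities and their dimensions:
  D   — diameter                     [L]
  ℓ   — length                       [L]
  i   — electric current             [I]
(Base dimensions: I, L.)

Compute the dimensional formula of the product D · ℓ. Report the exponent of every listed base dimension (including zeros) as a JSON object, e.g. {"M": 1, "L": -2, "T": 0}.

Dimensional matrix (I×L by D×ℓ×i):
  I: [ 0  0  1]
  L: [ 1  1  0]
  [I]: (1)·0+(1)·0 = 0
  [L]: (1)·1+(1)·1 = 2
⇒ L^2

{"I": 0, "L": 2}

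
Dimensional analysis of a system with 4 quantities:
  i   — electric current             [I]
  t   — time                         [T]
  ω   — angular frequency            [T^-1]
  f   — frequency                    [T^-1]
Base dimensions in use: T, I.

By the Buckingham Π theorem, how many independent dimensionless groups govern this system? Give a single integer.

Dimensional matrix (T×I by i×t×ω×f):
  T: [ 0  1 -1 -1]
  I: [ 1  0  0  0]
RREF → pivots at {i,t} ⇒ r = 2
4 vars − rank 2 = 2 Π groups

2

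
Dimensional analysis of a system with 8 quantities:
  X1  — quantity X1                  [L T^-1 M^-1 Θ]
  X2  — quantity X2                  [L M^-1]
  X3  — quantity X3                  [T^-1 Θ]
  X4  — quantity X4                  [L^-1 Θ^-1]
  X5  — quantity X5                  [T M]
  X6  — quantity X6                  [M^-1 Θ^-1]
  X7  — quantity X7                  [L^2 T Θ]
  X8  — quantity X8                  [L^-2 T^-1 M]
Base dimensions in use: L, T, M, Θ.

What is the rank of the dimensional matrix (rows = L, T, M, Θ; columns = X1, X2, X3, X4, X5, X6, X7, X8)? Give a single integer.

3

Exponent matrix [L,T,M,Θ] × [X1,X2,X3,X4,X5,X6,X7,X8]:
  L: [ 1  1  0 -1  0  0  2 -2]
  T: [-1  0 -1  0  1  0  1 -1]
  M: [-1 -1  0  0  1 -1  0  1]
  Θ: [ 1  0  1 -1  0 -1  1  0]
Echelon form has 3 nonzero rows (pivots: X1,X2,X4)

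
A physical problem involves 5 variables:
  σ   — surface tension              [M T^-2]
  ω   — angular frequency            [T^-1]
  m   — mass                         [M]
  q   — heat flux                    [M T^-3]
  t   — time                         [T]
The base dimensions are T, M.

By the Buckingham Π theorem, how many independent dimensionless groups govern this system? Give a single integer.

Dimensional matrix (T×M by σ×ω×m×q×t):
  T: [-2 -1  0 -3  1]
  M: [ 1  0  1  1  0]
RREF → pivots at {σ,ω} ⇒ r = 2
Π count = n − r = 5 − 2 = 3

3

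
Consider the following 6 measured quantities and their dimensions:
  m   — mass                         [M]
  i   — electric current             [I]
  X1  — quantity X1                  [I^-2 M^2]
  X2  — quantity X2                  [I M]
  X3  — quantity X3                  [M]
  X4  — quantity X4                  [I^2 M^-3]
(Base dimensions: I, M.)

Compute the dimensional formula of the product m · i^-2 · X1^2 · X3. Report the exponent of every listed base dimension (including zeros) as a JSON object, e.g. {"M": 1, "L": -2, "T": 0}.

{"I": -6, "M": 6}

Write exponents as rows I,M / cols m,i,X1,X2,X3,X4:
  I: [ 0  1 -2  1  0  2]
  M: [ 1  0  2  1  1 -3]
  [I]: (1)·0+(-2)·1+(2)·-2+(1)·0 = -6
  [M]: (1)·1+(-2)·0+(2)·2+(1)·1 = 6
⇒ I^-6 M^6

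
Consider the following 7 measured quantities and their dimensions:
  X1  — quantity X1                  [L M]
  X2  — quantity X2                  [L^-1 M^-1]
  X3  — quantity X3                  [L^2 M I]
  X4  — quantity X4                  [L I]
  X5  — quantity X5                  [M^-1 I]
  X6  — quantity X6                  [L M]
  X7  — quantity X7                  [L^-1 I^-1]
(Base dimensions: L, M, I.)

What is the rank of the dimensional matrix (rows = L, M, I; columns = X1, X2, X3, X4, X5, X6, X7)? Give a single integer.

Dimensional matrix (L×M×I by X1×X2×X3×X4×X5×X6×X7):
  L: [ 1 -1  2  1  0  1 -1]
  M: [ 1 -1  1  0 -1  1  0]
  I: [ 0  0  1  1  1  0 -1]
Echelon form has 2 nonzero rows (pivots: X1,X3)

2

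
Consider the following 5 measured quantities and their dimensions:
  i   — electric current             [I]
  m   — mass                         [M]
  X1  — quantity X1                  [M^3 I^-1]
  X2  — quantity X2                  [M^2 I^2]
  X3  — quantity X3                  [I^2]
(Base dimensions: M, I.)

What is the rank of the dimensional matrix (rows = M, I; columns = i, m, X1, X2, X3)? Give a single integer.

Write exponents as rows M,I / cols i,m,X1,X2,X3:
  M: [ 0  1  3  2  0]
  I: [ 1  0 -1  2  2]
Row reduction gives pivot columns i,m; rank = 2

2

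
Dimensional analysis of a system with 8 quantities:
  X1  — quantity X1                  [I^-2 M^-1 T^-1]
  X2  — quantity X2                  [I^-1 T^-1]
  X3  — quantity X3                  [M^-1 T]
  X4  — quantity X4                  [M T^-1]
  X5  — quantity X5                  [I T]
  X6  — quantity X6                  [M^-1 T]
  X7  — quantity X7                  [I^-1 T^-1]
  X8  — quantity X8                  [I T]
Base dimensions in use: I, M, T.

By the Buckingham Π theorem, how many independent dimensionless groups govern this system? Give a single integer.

6

Dimensional matrix (I×M×T by X1×X2×X3×X4×X5×X6×X7×X8):
  I: [-2 -1  0  0  1  0 -1  1]
  M: [-1  0 -1  1  0 -1  0  0]
  T: [-1 -1  1 -1  1  1 -1  1]
RREF → pivots at {X1,X2} ⇒ r = 2
8 vars − rank 2 = 6 Π groups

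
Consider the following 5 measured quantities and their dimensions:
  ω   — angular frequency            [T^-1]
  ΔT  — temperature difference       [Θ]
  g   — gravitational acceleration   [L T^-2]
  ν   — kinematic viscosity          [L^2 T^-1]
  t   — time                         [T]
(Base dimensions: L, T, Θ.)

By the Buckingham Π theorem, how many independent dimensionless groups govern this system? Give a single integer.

Dimensional matrix (L×T×Θ by ω×ΔT×g×ν×t):
  L: [ 0  0  1  2  0]
  T: [-1  0 -2 -1  1]
  Θ: [ 0  1  0  0  0]
Row reduction gives pivot columns ω,ΔT,g; rank = 3
Π count = n − r = 5 − 3 = 2

2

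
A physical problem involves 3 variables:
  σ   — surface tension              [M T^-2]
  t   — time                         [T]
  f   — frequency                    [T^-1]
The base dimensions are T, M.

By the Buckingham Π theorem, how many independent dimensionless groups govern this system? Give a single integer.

1

Write exponents as rows T,M / cols σ,t,f:
  T: [-2  1 -1]
  M: [ 1  0  0]
Row reduction gives pivot columns σ,t; rank = 2
n=3, r=2 ⇒ 1 dimensionless group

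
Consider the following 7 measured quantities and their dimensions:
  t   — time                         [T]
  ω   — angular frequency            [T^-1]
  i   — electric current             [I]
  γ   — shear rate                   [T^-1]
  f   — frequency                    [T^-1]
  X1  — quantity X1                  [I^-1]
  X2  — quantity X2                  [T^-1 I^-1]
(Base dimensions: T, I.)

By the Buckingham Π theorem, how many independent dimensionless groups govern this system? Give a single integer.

5

Exponent matrix [T,I] × [t,ω,i,γ,f,X1,X2]:
  T: [ 1 -1  0 -1 -1  0 -1]
  I: [ 0  0  1  0  0 -1 -1]
Echelon form has 2 nonzero rows (pivots: t,i)
7 vars − rank 2 = 5 Π groups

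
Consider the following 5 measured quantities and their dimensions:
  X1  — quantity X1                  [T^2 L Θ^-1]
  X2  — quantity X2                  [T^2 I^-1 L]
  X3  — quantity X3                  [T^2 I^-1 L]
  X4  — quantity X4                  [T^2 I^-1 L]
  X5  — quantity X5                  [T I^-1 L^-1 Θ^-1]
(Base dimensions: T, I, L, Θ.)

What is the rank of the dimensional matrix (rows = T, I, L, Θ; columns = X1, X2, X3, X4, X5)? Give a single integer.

Dimensional matrix (T×I×L×Θ by X1×X2×X3×X4×X5):
  T: [ 2  2  2  2  1]
  I: [ 0 -1 -1 -1 -1]
  L: [ 1  1  1  1 -1]
  Θ: [-1  0  0  0 -1]
Row reduction gives pivot columns X1,X2,X5; rank = 3

3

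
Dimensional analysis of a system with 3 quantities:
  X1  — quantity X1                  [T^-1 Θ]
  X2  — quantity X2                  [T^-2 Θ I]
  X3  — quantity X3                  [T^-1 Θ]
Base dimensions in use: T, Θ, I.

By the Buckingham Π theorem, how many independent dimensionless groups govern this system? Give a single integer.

1

Dimensional matrix (T×Θ×I by X1×X2×X3):
  T: [-1 -2 -1]
  Θ: [ 1  1  1]
  I: [ 0  1  0]
Echelon form has 2 nonzero rows (pivots: X1,X2)
3 vars − rank 2 = 1 Π group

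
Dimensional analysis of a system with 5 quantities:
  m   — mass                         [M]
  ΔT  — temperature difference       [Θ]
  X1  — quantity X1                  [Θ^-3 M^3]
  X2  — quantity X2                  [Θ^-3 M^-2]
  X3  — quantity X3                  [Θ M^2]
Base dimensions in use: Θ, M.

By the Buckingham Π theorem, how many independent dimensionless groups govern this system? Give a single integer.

3

Exponent matrix [Θ,M] × [m,ΔT,X1,X2,X3]:
  Θ: [ 0  1 -3 -3  1]
  M: [ 1  0  3 -2  2]
Echelon form has 2 nonzero rows (pivots: m,ΔT)
5 vars − rank 2 = 3 Π groups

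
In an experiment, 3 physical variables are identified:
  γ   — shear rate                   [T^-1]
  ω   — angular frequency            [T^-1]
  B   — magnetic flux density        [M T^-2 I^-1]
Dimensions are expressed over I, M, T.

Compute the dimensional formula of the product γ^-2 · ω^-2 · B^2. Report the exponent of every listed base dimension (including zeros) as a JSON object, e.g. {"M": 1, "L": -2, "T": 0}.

{"I": -2, "M": 2, "T": 0}

Exponent matrix [I,M,T] × [γ,ω,B]:
  I: [ 0  0 -1]
  M: [ 0  0  1]
  T: [-1 -1 -2]
  [I]: (-2)·0+(-2)·0+(2)·-1 = -2
  [M]: (-2)·0+(-2)·0+(2)·1 = 2
  [T]: (-2)·-1+(-2)·-1+(2)·-2 = 0
⇒ I^-2 M^2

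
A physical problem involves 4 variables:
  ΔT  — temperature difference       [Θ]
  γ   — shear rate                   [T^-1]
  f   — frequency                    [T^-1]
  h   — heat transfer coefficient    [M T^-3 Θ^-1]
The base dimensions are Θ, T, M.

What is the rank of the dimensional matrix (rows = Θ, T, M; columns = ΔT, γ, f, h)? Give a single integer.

Write exponents as rows Θ,T,M / cols ΔT,γ,f,h:
  Θ: [ 1  0  0 -1]
  T: [ 0 -1 -1 -3]
  M: [ 0  0  0  1]
Echelon form has 3 nonzero rows (pivots: ΔT,γ,h)

3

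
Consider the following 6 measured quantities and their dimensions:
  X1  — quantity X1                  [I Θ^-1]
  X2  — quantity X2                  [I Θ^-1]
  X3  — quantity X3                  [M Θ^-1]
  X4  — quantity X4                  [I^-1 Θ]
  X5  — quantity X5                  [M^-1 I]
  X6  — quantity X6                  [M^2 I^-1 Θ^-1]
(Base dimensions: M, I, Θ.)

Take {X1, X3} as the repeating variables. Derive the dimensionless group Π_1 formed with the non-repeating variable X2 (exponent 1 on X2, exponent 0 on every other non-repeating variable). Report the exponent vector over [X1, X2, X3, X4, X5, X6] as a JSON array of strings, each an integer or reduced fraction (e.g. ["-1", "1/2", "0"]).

Dimensional matrix (M×I×Θ by X1×X2×X3×X4×X5×X6):
  M: [ 0  0  1  0 -1  2]
  I: [ 1  1  0 -1  1 -1]
  Θ: [-1 -1 -1  1  0 -1]
Row reduction gives pivot columns X1,X3; rank = 2
Repeat: X1,X3; free: X2,X4,X5,X6
RREF:
  r0: [   1    1    0   -1    1   -1]
  r1: [   0    0    1    0   -1    2]
  r2: [   0    0    0    0    0    0]
Fix exponent of X2 at 1, X4 at 0, X5 at 0, X6 at 0; solve each RREF row for its pivot's exponent:
  r0: exp(X1) + (1)·1 = 0 ⇒ exp(X1) = -1
  r1: exp(X3) + (0)·1 = 0 ⇒ exp(X3) = 0
Π_1 = X1^-1 · X2

["-1", "1", "0", "0", "0", "0"]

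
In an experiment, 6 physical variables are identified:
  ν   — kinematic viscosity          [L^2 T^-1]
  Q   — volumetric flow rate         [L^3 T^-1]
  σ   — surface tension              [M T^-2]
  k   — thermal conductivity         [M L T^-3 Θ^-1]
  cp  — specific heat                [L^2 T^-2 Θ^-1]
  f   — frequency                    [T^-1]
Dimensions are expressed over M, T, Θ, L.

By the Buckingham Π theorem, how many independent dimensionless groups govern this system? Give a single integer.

Write exponents as rows M,T,Θ,L / cols ν,Q,σ,k,cp,f:
  M: [ 0  0  1  1  0  0]
  T: [-1 -1 -2 -3 -2 -1]
  Θ: [ 0  0  0 -1 -1  0]
  L: [ 2  3  0  1  2  0]
RREF → pivots at {ν,Q,σ,k} ⇒ r = 4
n=6, r=4 ⇒ 2 dimensionless groups

2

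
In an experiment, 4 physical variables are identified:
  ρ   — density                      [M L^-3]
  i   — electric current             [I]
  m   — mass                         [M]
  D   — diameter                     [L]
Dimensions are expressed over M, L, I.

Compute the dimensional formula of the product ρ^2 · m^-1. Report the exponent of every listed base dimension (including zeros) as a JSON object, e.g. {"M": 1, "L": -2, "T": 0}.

Dimensional matrix (M×L×I by ρ×i×m×D):
  M: [ 1  0  1  0]
  L: [-3  0  0  1]
  I: [ 0  1  0  0]
  [M]: (2)·1+(-1)·1 = 1
  [L]: (2)·-3+(-1)·0 = -6
  [I]: (2)·0+(-1)·0 = 0
⇒ M L^-6

{"M": 1, "L": -6, "I": 0}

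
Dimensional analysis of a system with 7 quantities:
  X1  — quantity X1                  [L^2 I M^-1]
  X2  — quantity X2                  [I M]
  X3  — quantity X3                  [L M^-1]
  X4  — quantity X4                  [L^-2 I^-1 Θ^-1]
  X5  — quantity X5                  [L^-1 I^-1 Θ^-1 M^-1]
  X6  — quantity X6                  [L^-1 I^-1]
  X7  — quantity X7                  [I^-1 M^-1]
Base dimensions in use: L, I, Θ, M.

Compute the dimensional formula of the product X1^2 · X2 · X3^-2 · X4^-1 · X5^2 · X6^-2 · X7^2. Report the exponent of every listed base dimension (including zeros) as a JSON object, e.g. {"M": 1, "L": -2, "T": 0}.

Write exponents as rows L,I,Θ,M / cols X1,X2,X3,X4,X5,X6,X7:
  L: [ 2  0  1 -2 -1 -1  0]
  I: [ 1  1  0 -1 -1 -1 -1]
  Θ: [ 0  0  0 -1 -1  0  0]
  M: [-1  1 -1  0 -1  0 -1]
  [L]: (2)·2+(1)·0+(-2)·1+(-1)·-2+(2)·-1+(-2)·-1+(2)·0 = 4
  [I]: (2)·1+(1)·1+(-2)·0+(-1)·-1+(2)·-1+(-2)·-1+(2)·-1 = 2
  [Θ]: (2)·0+(1)·0+(-2)·0+(-1)·-1+(2)·-1+(-2)·0+(2)·0 = -1
  [M]: (2)·-1+(1)·1+(-2)·-1+(-1)·0+(2)·-1+(-2)·0+(2)·-1 = -3
⇒ L^4 I^2 Θ^-1 M^-3

{"L": 4, "I": 2, "Θ": -1, "M": -3}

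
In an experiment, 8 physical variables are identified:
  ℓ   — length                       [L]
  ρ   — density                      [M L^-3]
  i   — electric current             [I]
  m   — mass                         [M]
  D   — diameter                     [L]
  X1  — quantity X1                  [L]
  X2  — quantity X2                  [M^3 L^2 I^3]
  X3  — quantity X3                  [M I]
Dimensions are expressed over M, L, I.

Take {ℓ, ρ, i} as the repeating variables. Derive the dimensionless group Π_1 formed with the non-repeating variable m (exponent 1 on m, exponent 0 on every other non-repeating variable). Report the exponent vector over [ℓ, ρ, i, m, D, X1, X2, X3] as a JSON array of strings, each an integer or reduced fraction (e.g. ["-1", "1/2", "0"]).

["-3", "-1", "0", "1", "0", "0", "0", "0"]

Exponent matrix [M,L,I] × [ℓ,ρ,i,m,D,X1,X2,X3]:
  M: [ 0  1  0  1  0  0  3  1]
  L: [ 1 -3  0  0  1  1  2  0]
  I: [ 0  0  1  0  0  0  3  1]
Row reduction gives pivot columns ℓ,ρ,i; rank = 3
Repeat: ℓ,ρ,i; free: m,D,X1,X2,X3
RREF:
  r0: [   1    0    0    3    1    1   11    3]
  r1: [   0    1    0    1    0    0    3    1]
  r2: [   0    0    1    0    0    0    3    1]
Fix exponent of m at 1, D at 0, X1 at 0, X2 at 0, X3 at 0; solve each RREF row for its pivot's exponent:
  r0: exp(ℓ) + (3)·1 = 0 ⇒ exp(ℓ) = -3
  r1: exp(ρ) + (1)·1 = 0 ⇒ exp(ρ) = -1
  r2: exp(i) + (0)·1 = 0 ⇒ exp(i) = 0
Π_1 = ℓ^-3 · ρ^-1 · m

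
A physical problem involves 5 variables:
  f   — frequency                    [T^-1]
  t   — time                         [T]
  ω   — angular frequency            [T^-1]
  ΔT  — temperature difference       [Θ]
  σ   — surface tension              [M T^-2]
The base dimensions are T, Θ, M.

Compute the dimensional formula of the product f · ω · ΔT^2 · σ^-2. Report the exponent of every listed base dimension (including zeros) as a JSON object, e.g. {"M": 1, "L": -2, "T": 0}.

{"T": 2, "Θ": 2, "M": -2}

Dimensional matrix (T×Θ×M by f×t×ω×ΔT×σ):
  T: [-1  1 -1  0 -2]
  Θ: [ 0  0  0  1  0]
  M: [ 0  0  0  0  1]
  [T]: (1)·-1+(1)·-1+(2)·0+(-2)·-2 = 2
  [Θ]: (1)·0+(1)·0+(2)·1+(-2)·0 = 2
  [M]: (1)·0+(1)·0+(2)·0+(-2)·1 = -2
⇒ T^2 Θ^2 M^-2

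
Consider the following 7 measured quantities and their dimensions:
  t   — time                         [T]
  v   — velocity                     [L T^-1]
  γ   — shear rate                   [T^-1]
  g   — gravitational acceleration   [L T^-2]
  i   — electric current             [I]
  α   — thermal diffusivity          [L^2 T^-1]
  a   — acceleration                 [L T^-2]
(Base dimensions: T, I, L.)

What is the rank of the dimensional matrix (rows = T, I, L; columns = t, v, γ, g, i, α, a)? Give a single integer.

Dimensional matrix (T×I×L by t×v×γ×g×i×α×a):
  T: [ 1 -1 -1 -2  0 -1 -2]
  I: [ 0  0  0  0  1  0  0]
  L: [ 0  1  0  1  0  2  1]
Row reduction gives pivot columns t,v,i; rank = 3

3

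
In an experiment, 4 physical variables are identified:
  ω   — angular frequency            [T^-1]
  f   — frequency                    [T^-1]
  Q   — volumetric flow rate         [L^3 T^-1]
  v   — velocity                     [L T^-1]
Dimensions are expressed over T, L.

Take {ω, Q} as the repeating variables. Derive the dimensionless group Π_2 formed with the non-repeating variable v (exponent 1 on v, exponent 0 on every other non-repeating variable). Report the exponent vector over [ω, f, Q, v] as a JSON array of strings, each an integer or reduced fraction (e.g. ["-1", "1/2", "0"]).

Write exponents as rows T,L / cols ω,f,Q,v:
  T: [-1 -1 -1 -1]
  L: [ 0  0  3  1]
Echelon form has 2 nonzero rows (pivots: ω,Q)
Pivot set = {ω,Q}, free = {f,v}
RREF:
  r0: [   1    1    0  2/3]
  r1: [   0    0    1  1/3]
Fix exponent of v at 1, f at 0; solve each RREF row for its pivot's exponent:
  r0: exp(ω) + (2/3)·1 = 0 ⇒ exp(ω) = -2/3
  r1: exp(Q) + (1/3)·1 = 0 ⇒ exp(Q) = -1/3
Π_2 = ω^(-2/3) · Q^(-1/3) · v

["-2/3", "0", "-1/3", "1"]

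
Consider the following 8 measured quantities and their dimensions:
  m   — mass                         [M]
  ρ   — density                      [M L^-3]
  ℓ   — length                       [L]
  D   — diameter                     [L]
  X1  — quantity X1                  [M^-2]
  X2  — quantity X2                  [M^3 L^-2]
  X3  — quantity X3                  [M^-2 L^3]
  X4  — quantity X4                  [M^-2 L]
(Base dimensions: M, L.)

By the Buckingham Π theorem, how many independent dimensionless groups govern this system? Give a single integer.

6

Write exponents as rows M,L / cols m,ρ,ℓ,D,X1,X2,X3,X4:
  M: [ 1  1  0  0 -2  3 -2 -2]
  L: [ 0 -3  1  1  0 -2  3  1]
Echelon form has 2 nonzero rows (pivots: m,ρ)
n=8, r=2 ⇒ 6 dimensionless groups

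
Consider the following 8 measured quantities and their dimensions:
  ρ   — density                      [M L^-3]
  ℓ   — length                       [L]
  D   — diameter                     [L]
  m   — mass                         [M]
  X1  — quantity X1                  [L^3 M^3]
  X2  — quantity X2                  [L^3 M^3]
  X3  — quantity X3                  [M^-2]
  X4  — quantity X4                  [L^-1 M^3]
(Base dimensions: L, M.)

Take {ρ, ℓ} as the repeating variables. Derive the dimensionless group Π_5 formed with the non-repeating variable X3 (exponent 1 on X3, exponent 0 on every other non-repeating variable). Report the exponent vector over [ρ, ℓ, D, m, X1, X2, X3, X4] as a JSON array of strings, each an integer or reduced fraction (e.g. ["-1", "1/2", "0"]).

Dimensional matrix (L×M by ρ×ℓ×D×m×X1×X2×X3×X4):
  L: [-3  1  1  0  3  3  0 -1]
  M: [ 1  0  0  1  3  3 -2  3]
Echelon form has 2 nonzero rows (pivots: ρ,ℓ)
Repeat: ρ,ℓ; free: D,m,X1,X2,X3,X4
RREF:
  r0: [   1    0    0    1    3    3   -2    3]
  r1: [   0    1    1    3   12   12   -6    8]
Fix exponent of X3 at 1, D at 0, m at 0, X1 at 0, X2 at 0, X4 at 0; solve each RREF row for its pivot's exponent:
  r0: exp(ρ) + (-2)·1 = 0 ⇒ exp(ρ) = 2
  r1: exp(ℓ) + (-6)·1 = 0 ⇒ exp(ℓ) = 6
Π_5 = ρ^2 · ℓ^6 · X3

["2", "6", "0", "0", "0", "0", "1", "0"]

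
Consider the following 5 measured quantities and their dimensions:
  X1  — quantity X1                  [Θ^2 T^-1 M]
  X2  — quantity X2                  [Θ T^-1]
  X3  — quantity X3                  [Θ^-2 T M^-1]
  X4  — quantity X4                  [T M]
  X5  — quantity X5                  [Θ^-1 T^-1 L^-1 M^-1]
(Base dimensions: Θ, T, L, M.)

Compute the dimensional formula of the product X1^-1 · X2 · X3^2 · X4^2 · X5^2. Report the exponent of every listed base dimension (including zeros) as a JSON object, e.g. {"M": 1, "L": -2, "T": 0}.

{"Θ": -7, "T": 2, "L": -2, "M": -3}

Write exponents as rows Θ,T,L,M / cols X1,X2,X3,X4,X5:
  Θ: [ 2  1 -2  0 -1]
  T: [-1 -1  1  1 -1]
  L: [ 0  0  0  0 -1]
  M: [ 1  0 -1  1 -1]
  [Θ]: (-1)·2+(1)·1+(2)·-2+(2)·0+(2)·-1 = -7
  [T]: (-1)·-1+(1)·-1+(2)·1+(2)·1+(2)·-1 = 2
  [L]: (-1)·0+(1)·0+(2)·0+(2)·0+(2)·-1 = -2
  [M]: (-1)·1+(1)·0+(2)·-1+(2)·1+(2)·-1 = -3
⇒ Θ^-7 T^2 L^-2 M^-3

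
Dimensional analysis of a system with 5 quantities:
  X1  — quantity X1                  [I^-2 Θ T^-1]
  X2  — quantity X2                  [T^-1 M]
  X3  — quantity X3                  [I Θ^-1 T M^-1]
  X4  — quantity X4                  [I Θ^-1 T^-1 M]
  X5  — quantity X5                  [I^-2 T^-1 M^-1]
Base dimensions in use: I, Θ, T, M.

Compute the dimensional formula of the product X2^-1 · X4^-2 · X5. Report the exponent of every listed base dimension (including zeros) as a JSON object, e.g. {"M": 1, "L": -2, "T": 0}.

{"I": -4, "Θ": 2, "T": 2, "M": -4}

Exponent matrix [I,Θ,T,M] × [X1,X2,X3,X4,X5]:
  I: [-2  0  1  1 -2]
  Θ: [ 1  0 -1 -1  0]
  T: [-1 -1  1 -1 -1]
  M: [ 0  1 -1  1 -1]
  [I]: (-1)·0+(-2)·1+(1)·-2 = -4
  [Θ]: (-1)·0+(-2)·-1+(1)·0 = 2
  [T]: (-1)·-1+(-2)·-1+(1)·-1 = 2
  [M]: (-1)·1+(-2)·1+(1)·-1 = -4
⇒ I^-4 Θ^2 T^2 M^-4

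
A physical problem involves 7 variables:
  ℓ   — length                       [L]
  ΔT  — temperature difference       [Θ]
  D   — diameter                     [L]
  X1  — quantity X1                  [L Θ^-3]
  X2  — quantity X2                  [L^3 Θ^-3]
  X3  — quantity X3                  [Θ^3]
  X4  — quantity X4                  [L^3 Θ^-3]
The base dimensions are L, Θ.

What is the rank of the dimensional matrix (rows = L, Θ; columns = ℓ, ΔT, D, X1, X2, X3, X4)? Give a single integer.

Write exponents as rows L,Θ / cols ℓ,ΔT,D,X1,X2,X3,X4:
  L: [ 1  0  1  1  3  0  3]
  Θ: [ 0  1  0 -3 -3  3 -3]
RREF → pivots at {ℓ,ΔT} ⇒ r = 2

2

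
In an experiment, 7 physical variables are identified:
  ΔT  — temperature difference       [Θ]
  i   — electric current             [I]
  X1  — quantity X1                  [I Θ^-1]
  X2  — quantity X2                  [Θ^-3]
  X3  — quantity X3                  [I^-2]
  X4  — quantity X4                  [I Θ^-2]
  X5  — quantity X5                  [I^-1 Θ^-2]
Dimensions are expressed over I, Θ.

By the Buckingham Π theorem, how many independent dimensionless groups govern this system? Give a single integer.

Exponent matrix [I,Θ] × [ΔT,i,X1,X2,X3,X4,X5]:
  I: [ 0  1  1  0 -2  1 -1]
  Θ: [ 1  0 -1 -3  0 -2 -2]
RREF → pivots at {ΔT,i} ⇒ r = 2
n=7, r=2 ⇒ 5 dimensionless groups

5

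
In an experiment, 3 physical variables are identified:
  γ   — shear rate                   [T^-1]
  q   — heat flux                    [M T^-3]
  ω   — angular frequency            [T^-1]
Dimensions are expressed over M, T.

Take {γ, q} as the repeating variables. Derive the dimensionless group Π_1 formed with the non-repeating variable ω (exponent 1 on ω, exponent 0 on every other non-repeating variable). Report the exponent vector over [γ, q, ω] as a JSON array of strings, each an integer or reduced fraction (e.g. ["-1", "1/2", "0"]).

["-1", "0", "1"]

Write exponents as rows M,T / cols γ,q,ω:
  M: [ 0  1  0]
  T: [-1 -3 -1]
Row reduction gives pivot columns γ,q; rank = 2
Repeat: γ,q; free: ω
RREF:
  r0: [   1    0    1]
  r1: [   0    1    0]
Fix exponent of ω at 1; solve each RREF row for its pivot's exponent:
  r0: exp(γ) + (1)·1 = 0 ⇒ exp(γ) = -1
  r1: exp(q) + (0)·1 = 0 ⇒ exp(q) = 0
Π_1 = γ^-1 · ω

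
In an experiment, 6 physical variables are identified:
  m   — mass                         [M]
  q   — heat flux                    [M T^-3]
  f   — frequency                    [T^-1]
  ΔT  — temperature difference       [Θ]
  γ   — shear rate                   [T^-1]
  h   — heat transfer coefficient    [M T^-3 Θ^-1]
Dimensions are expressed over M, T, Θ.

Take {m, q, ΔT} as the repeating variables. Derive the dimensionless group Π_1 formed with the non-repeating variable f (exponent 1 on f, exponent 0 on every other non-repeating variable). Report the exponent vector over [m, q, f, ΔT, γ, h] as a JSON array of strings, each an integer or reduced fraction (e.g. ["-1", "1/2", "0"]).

Dimensional matrix (M×T×Θ by m×q×f×ΔT×γ×h):
  M: [ 1  1  0  0  0  1]
  T: [ 0 -3 -1  0 -1 -3]
  Θ: [ 0  0  0  1  0 -1]
RREF → pivots at {m,q,ΔT} ⇒ r = 3
Repeat: m,q,ΔT; free: f,γ,h
RREF:
  r0: [   1    0 -1/3    0 -1/3    0]
  r1: [   0    1  1/3    0  1/3    1]
  r2: [   0    0    0    1    0   -1]
Fix exponent of f at 1, γ at 0, h at 0; solve each RREF row for its pivot's exponent:
  r0: exp(m) + (-1/3)·1 = 0 ⇒ exp(m) = 1/3
  r1: exp(q) + (1/3)·1 = 0 ⇒ exp(q) = -1/3
  r2: exp(ΔT) + (0)·1 = 0 ⇒ exp(ΔT) = 0
Π_1 = m^(1/3) · q^(-1/3) · f

["1/3", "-1/3", "1", "0", "0", "0"]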